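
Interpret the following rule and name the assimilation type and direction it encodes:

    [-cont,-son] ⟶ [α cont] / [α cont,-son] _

The shared variable α links the value of [cont] on the target to that of the neighbouring obstruent. [cont] distinguishes stops from fricatives — a manner-of-articulation feature — so this is manner assimilation.
Since the environment is written before the underscore, the trigger precedes the target; the direction is progressive.

progressive manner assimilation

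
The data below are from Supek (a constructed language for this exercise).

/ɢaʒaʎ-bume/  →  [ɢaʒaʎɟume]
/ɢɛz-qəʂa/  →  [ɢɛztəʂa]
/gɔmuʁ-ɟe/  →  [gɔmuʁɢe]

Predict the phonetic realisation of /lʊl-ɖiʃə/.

[lʊldiʃə]

The data show progressive place assimilation: /b/ → [ɟ] after /ʎ/; /q/ → [t] after /z/; /ɟ/ → [ɢ] after /ʁ/. In each pair only place changes, matching the preceding consonant, while manner and voice stay constant.
/ɖ/ is a voiced retroflex stop. The preceding trigger /l/ is alveolar, so /ɖ/ must become alveolar as well.
Changing only its place to alveolar gives [d] — the voiced alveolar stop.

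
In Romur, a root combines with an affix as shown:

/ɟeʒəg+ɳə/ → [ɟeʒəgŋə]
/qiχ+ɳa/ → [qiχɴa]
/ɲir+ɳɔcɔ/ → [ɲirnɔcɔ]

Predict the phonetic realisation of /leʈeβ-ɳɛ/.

The data show progressive place assimilation: /ɳ/ → [ŋ] after /g/; /ɳ/ → [ɴ] after /χ/; /ɳ/ → [n] after /r/. In each pair only place changes, matching the preceding consonant, while manner and voice stay constant.
/ɳ/ is a voiced retroflex nasal. The preceding trigger /β/ is bilabial, so /ɳ/ must become bilabial as well.
Changing only its place to bilabial gives [m] — the voiced bilabial nasal.

[leʈeβmɛ]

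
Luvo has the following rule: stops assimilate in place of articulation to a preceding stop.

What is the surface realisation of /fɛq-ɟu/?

/ɟ/ is a voiced palatal stop. The preceding trigger /q/ is uvular, so /ɟ/ must become uvular as well.
A voiced uvular stop is [ɢ], so the surface segment is [ɢ].

[fɛqɢu]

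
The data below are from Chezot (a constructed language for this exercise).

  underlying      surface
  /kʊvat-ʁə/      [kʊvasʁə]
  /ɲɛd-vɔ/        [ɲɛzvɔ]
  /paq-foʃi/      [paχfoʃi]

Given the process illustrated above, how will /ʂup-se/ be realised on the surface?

[ʂuɸse]

The data show regressive manner assimilation: /t/ → [s] before /ʁ/; /d/ → [z] before /v/; /q/ → [χ] before /f/. In each pair only manner changes, matching the following consonant, while place and voice stay constant.
The rule targets /p/ (voiceless bilabial stop), which sits before the trigger /s/ (fricative).
A voiceless bilabial fricative is [ɸ], so the surface segment is [ɸ].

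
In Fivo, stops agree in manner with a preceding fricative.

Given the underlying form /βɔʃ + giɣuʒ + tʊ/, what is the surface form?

The rule targets /g/ (voiced velar stop), which sits after the trigger /ʃ/ (fricative).
Changing only its manner to fricative gives [ɣ] — the voiced velar fricative.
The same rule applies at the second boundary: /t/ → [s] next to /ʒ/.

[βɔʃɣiɣuʒsʊ]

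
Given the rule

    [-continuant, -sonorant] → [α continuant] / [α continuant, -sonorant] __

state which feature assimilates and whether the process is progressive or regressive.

The shared variable α links the value of [continuant] on the target to that of the neighbouring obstruent. [continuant] distinguishes stops from fricatives — a manner-of-articulation feature — so this is manner assimilation.
Since the environment is written before the underscore, the trigger precedes the target; the direction is progressive.

progressive manner assimilation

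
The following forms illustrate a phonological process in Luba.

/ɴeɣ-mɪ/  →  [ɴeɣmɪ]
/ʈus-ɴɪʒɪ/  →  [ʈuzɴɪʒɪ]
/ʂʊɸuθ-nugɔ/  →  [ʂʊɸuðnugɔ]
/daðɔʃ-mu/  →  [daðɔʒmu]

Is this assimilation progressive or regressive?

Comparing underlying and surface forms, /s/ → [z] is the alternation; the neighbouring /ɴ/ is constant.
The change voiceless → voiced matches the voicing of the following /ɴ/, identifying this as voicing assimilation.
The same holds elsewhere in the data: /θ/ → [ð] before /n/ (voiceless → voiced, matching voiced); /ʃ/ → [ʒ] before /m/ (voiceless → voiced, matching voiced) — only voicing changes, and always toward the following segment.
Nothing changes in [ɴeɣmɪ]: there the adjacent consonants already agree in voicing (/ɣ/ and /m/ are both voiced), so this form is consistent with the same rule.
Since the segment that changes precedes the conditioning segment, the assimilation is regressive.

regressive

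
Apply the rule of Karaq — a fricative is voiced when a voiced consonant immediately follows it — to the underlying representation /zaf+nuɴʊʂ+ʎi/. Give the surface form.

[zavnuɴʊʐʎi]

The rule targets /f/ (voiceless labiodental fricative), which sits before the trigger /n/ (voiced).
A voiced labiodental fricative is [v], so the surface segment is [v].
At the second juncture, /ʂ/ likewise becomes [ʐ] adjacent to /ʎ/.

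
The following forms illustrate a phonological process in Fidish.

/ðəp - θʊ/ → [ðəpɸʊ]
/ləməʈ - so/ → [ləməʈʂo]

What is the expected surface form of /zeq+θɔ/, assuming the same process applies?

[zeqχɔ]

The data show progressive place assimilation: /θ/ → [ɸ] after /p/; /s/ → [ʂ] after /ʈ/. In each pair only place changes, matching the preceding consonant, while manner and voice stay constant.
/θ/ is a voiceless dental fricative. The preceding trigger /q/ is uvular, so /θ/ must become uvular as well.
The voiceless uvular fricative is [χ], so /θ/ → [χ].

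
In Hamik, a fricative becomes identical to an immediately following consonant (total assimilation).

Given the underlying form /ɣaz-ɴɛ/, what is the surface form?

[ɣaɴɴɛ]

/z/ is the segment targeted by the rule; it sits immediately before /ɴ/, so it assimilates completely and surfaces as [ɴ].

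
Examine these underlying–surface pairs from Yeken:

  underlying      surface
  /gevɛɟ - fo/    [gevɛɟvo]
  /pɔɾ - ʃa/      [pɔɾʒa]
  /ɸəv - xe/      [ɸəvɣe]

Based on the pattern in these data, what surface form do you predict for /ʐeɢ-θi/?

The data show progressive voicing assimilation: /f/ → [v] after /ɟ/; /ʃ/ → [ʒ] after /ɾ/; /x/ → [ɣ] after /v/. In each pair only voicing changes, matching the preceding consonant, while place and manner stay constant.
The rule targets /θ/ (voiceless dental fricative), which sits after the trigger /ɢ/ (voiced).
A voiced dental fricative is [ð], so the surface segment is [ð].

[ʐeɢði]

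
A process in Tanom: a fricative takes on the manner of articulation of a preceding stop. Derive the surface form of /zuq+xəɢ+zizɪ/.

[zuqkəɢdizɪ]

/x/ is a voiceless velar fricative. The preceding trigger /q/ is a stop, so /x/ must become a stop as well.
Changing only its manner to stop gives [k] — the voiceless velar stop.
At the second juncture, /z/ likewise becomes [d] adjacent to /ɢ/.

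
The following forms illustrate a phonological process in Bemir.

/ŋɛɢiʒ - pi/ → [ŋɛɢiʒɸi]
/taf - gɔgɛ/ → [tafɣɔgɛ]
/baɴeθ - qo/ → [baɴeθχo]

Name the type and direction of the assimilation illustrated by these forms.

progressive manner assimilation

Comparing underlying and surface forms, /p/ → [ɸ] is the alternation; the neighbouring /ʒ/ is constant.
/p/ is a stop while /ʒ/ is a fricative; the output [ɸ] is a fricative, matching the trigger — so the feature that spreads is manner.
Place and voice are unchanged, so the assimilation is partial, not total.
The other alternating forms pattern the same way: /g/ → [ɣ] after /f/ (stop → fricative, matching a fricative); /q/ → [χ] after /θ/ (stop → fricative, matching a fricative) — only manner changes, and always toward the preceding segment.
Since the segment that changes follows the conditioning segment, the assimilation is progressive.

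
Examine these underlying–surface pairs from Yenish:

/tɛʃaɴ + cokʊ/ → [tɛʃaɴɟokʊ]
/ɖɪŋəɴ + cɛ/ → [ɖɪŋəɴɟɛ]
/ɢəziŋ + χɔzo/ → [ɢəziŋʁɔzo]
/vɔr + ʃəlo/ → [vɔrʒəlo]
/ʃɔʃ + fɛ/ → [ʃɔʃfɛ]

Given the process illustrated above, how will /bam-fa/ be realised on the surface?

[bamva]

The data show progressive voicing assimilation: /c/ → [ɟ] after /ɴ/; /χ/ → [ʁ] after /ŋ/; /ʃ/ → [ʒ] after /r/. In each pair only voicing changes, matching the preceding consonant, while place and manner stay constant.
No alternation appears in [ʃɔʃfɛ]: there the adjacent consonants already agree in voicing (/f/ and /ʃ/ are both voiceless), so this form is consistent with the same rule.
/f/ is a voiceless labiodental fricative. The preceding trigger /m/ is voiced, so /f/ must become voiced as well.
A voiced labiodental fricative is [v], so the surface segment is [v].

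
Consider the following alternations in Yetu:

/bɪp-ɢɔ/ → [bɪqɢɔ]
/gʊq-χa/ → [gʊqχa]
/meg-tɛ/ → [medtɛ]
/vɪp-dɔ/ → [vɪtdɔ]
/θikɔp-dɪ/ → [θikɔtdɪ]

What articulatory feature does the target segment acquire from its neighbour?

place

Underlying /p/ is realised as [q] next to /ɢ/; /ɢ/ itself does not change.
The change bilabial → uvular matches the place of the following /ɢ/, identifying this as place assimilation.
The same holds elsewhere in the data: /g/ → [d] before /t/ (velar → alveolar, matching alveolar); /p/ → [t] before /d/ (bilabial → alveolar, matching alveolar) — only place changes, and always toward the following segment.
Nothing changes in [gʊqχa]: there the adjacent consonants already agree in place (/q/ and /χ/ are both uvular), so this form is consistent with the same rule.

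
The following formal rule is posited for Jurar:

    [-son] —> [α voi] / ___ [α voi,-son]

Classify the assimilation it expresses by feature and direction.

The shared variable α links the value of [voi] on the target to the same value on the neighbouring segment, so voicing is the feature that assimilates.
Since the environment is written after the underscore, the trigger follows the target; the direction is regressive.

regressive voicing assimilation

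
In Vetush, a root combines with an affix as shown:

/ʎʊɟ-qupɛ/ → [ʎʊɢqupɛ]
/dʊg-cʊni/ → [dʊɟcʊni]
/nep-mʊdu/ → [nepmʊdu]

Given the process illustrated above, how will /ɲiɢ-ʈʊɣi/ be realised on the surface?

[ɲiɖʈʊɣi]

The data show regressive place assimilation: /ɟ/ → [ɢ] before /q/; /g/ → [ɟ] before /c/. In each pair only place changes, matching the following consonant, while manner and voice stay constant.
No alternation appears in [nepmʊdu]: there the adjacent consonants already agree in place (/p/ and /m/ are both bilabial), so this form is consistent with the same rule.
/ɢ/ is a voiced uvular stop. The following trigger /ʈ/ is retroflex, so /ɢ/ must become retroflex as well.
The voiced retroflex stop is [ɖ], so /ɢ/ → [ɖ].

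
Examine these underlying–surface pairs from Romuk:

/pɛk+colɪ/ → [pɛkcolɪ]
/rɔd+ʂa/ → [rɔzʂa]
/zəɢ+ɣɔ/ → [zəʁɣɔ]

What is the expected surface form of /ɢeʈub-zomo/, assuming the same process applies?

The data show regressive manner assimilation: /d/ → [z] before /ʂ/; /ɢ/ → [ʁ] before /ɣ/. In each pair only manner changes, matching the following consonant, while place and voice stay constant.
Nothing changes in [pɛkcolɪ]: there the adjacent consonants already agree in manner (/k/ and /c/ are both stops), so this form is consistent with the same rule.
The rule targets /b/ (voiced bilabial stop), which sits before the trigger /z/ (fricative).
Changing only its manner to fricative gives [β] — the voiced bilabial fricative.

[ɢeʈuβzomo]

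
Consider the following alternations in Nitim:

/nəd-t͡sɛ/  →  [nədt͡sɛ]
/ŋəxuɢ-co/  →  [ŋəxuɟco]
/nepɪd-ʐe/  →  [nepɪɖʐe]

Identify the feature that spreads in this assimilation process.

Underlying /ɢ/ is realised as [ɟ] next to /c/; /c/ itself does not change.
The change uvular → palatal matches the place of the following /c/, identifying this as place assimilation.
The other alternating form patterns the same way: /d/ → [ɖ] before /ʐ/ (alveolar → retroflex, matching retroflex) — only place changes, and always toward the following segment.
Nothing changes in [nədt͡sɛ]: there the adjacent consonants already agree in place (/d/ and /t͡s/ are both alveolar), so this form is consistent with the same rule.

place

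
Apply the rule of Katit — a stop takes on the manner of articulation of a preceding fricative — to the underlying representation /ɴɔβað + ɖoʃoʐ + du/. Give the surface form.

[ɴɔβaðʐoʃoʐzu]

The rule targets /ɖ/ (voiced retroflex stop), which sits after the trigger /ð/ (fricative).
Changing only its manner to fricative gives [ʐ] — the voiced retroflex fricative.
At the second juncture, /d/ likewise becomes [z] adjacent to /ʐ/.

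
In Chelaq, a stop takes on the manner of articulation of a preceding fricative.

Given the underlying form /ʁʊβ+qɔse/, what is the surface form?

/q/ is a voiceless uvular stop. The preceding trigger /β/ is a fricative, so /q/ must become a fricative as well.
The voiceless uvular fricative is [χ], so /q/ → [χ].

[ʁʊβχɔse]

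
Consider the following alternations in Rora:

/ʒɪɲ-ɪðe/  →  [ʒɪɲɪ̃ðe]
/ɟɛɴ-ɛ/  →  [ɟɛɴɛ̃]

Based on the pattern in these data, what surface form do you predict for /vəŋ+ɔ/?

[vəŋɔ̃]

The data show progressive nasality assimilation (vowel nasalisation): /ɪ/ → [ɪ̃] after /ɲ/; /ɛ/ → [ɛ̃] after /ɴ/ — a vowel is nasalised by an immediately preceding nasal consonant.
/ɔ/ sits next to the nasal /ŋ/ and is therefore nasalised to [ɔ̃].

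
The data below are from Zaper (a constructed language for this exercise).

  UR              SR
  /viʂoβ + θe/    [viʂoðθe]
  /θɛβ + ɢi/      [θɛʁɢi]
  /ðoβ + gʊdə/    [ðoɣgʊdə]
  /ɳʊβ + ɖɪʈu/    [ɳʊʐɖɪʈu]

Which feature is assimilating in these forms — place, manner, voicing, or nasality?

Comparing underlying and surface forms, /β/ → [ð] is the alternation; the neighbouring /θ/ is constant.
The change bilabial → dental matches the place of the following /θ/, identifying this as place assimilation.
The other alternating forms pattern the same way: /β/ → [ʁ] before /ɢ/ (bilabial → uvular, matching uvular); /β/ → [ɣ] before /g/ (bilabial → velar, matching velar); /β/ → [ʐ] before /ɖ/ (bilabial → retroflex, matching retroflex) — only place changes, and always toward the following segment.

place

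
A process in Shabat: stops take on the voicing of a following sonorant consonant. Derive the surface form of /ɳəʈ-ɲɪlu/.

/ʈ/ is a voiceless retroflex stop. The following trigger /ɲ/ is voiced, so /ʈ/ must become voiced as well.
A voiced retroflex stop is [ɖ], so the surface segment is [ɖ].

[ɳəɖɲɪlu]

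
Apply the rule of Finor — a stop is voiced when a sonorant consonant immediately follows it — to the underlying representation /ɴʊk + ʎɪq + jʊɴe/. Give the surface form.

The rule targets /k/ (voiceless velar stop), which sits before the trigger /ʎ/ (voiced).
A voiced velar stop is [g], so the surface segment is [g].
At the second juncture, /q/ likewise becomes [ɢ] adjacent to /j/.

[ɴʊgʎɪɢjʊɴe]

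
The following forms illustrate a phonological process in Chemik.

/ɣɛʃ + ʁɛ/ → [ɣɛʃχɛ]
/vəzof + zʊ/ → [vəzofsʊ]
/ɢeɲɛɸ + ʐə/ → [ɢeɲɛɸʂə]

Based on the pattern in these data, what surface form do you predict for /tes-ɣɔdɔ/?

[tesxɔdɔ]

The data show progressive voicing assimilation: /ʁ/ → [χ] after /ʃ/; /z/ → [s] after /f/; /ʐ/ → [ʂ] after /ɸ/. In each pair only voicing changes, matching the preceding consonant, while place and manner stay constant.
/ɣ/ is a voiced velar fricative. The preceding trigger /s/ is voiceless, so /ɣ/ must become voiceless as well.
The voiceless velar fricative is [x], so /ɣ/ → [x].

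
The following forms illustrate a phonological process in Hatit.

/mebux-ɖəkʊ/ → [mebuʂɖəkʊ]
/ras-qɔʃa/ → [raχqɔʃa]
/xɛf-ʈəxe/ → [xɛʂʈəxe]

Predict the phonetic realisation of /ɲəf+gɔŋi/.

[ɲəxgɔŋi]

The data show regressive place assimilation: /x/ → [ʂ] before /ɖ/; /s/ → [χ] before /q/; /f/ → [ʂ] before /ʈ/. In each pair only place changes, matching the following consonant, while manner and voice stay constant.
The rule targets /f/ (voiceless labiodental fricative), which sits before the trigger /g/ (velar).
The voiceless velar fricative is [x], so /f/ → [x].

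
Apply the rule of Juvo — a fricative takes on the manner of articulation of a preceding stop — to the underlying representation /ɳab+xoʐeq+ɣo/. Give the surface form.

/x/ is a voiceless velar fricative. The preceding trigger /b/ is a stop, so /x/ must become a stop as well.
A voiceless velar stop is [k], so the surface segment is [k].
At the second juncture, /ɣ/ likewise becomes [g] adjacent to /q/.

[ɳabkoʐeqgo]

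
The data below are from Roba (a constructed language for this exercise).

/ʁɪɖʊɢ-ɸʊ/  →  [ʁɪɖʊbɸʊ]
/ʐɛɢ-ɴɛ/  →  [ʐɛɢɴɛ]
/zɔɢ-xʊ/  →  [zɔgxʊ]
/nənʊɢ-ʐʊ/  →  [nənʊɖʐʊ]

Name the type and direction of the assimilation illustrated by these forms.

regressive place assimilation

Comparing underlying and surface forms, /ɢ/ → [b] is the alternation; the neighbouring /ɸ/ is constant.
The change uvular → bilabial matches the place of the following /ɸ/, identifying this as place assimilation.
Manner and voice are unchanged, so the assimilation is partial, not total.
Checking the remaining alternations: /ɢ/ → [g] before /x/ (uvular → velar, matching velar); /ɢ/ → [ɖ] before /ʐ/ (uvular → retroflex, matching retroflex) — only place changes, and always toward the following segment.
No alternation appears in [ʐɛɢɴɛ]: there the adjacent consonants already agree in place (/ɢ/ and /ɴ/ are both uvular), so this form is consistent with the same rule.
The trigger is the following segment, so the direction is regressive (anticipatory).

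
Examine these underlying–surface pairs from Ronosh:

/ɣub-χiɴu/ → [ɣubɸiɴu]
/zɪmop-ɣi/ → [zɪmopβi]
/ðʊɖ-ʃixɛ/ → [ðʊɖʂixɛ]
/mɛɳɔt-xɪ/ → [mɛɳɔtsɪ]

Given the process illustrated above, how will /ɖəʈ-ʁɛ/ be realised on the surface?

[ɖəʈʐɛ]

The data show progressive place assimilation: /χ/ → [ɸ] after /b/; /ɣ/ → [β] after /p/; /ʃ/ → [ʂ] after /ɖ/; /x/ → [s] after /t/. In each pair only place changes, matching the preceding consonant, while manner and voice stay constant.
/ʁ/ is a voiced uvular fricative. The preceding trigger /ʈ/ is retroflex, so /ʁ/ must become retroflex as well.
A voiced retroflex fricative is [ʐ], so the surface segment is [ʐ].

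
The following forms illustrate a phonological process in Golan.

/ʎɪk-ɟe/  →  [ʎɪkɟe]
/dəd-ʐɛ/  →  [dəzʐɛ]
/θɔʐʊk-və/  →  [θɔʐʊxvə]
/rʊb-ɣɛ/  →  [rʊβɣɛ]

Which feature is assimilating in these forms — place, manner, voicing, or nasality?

Comparing underlying and surface forms, /d/ → [z] is the alternation; the neighbouring /ʐ/ is constant.
The change stop → fricative matches the manner of the following /ʐ/, identifying this as manner assimilation.
The same holds elsewhere in the data: /k/ → [x] before /v/ (stop → fricative, matching a fricative); /b/ → [β] before /ɣ/ (stop → fricative, matching a fricative) — only manner changes, and always toward the following segment.
Nothing changes in [ʎɪkɟe]: there the adjacent consonants already agree in manner (/k/ and /ɟ/ are both stops), so this form is consistent with the same rule.

manner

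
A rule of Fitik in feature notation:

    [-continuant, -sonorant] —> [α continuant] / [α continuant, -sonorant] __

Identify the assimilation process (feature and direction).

The shared variable α links the value of [continuant] on the target to that of the neighbouring obstruent. [continuant] distinguishes stops from fricatives — a manner-of-articulation feature — so this is manner assimilation.
Since the environment is written before the underscore, the trigger precedes the target; the direction is progressive.

progressive manner assimilation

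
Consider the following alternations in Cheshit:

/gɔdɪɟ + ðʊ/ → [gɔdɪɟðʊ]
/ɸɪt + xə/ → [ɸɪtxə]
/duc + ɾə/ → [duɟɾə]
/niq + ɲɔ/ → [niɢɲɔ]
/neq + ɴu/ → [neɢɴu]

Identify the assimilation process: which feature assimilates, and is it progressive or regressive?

Comparing underlying and surface forms, /c/ → [ɟ] is the alternation; the neighbouring /ɾ/ is constant.
/c/ is voiceless while /ɾ/ is voiced; the output [ɟ] is voiced, matching the trigger — so the feature that spreads is voicing.
Place and manner are unchanged, so the assimilation is partial, not total.
Checking the remaining alternations: /q/ → [ɢ] before /ɲ/ (voiceless → voiced, matching voiced); /q/ → [ɢ] before /ɴ/ (voiceless → voiced, matching voiced) — only voicing changes, and always toward the following segment.
Nothing changes in [gɔdɪɟðʊ], [ɸɪtxə]: there the adjacent consonants already agree in voicing (/ɟ/ and /ð/ are both voiced; /t/ and /x/ are both voiceless), so these forms are consistent with the same rule.
Since the segment that changes precedes the conditioning segment, the assimilation is regressive.

regressive voicing assimilation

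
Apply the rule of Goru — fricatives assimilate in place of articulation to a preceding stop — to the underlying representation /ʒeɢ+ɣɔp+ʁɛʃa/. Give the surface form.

/ɣ/ is a voiced velar fricative. The preceding trigger /ɢ/ is uvular, so /ɣ/ must become uvular as well.
A voiced uvular fricative is [ʁ], so the surface segment is [ʁ].
At the second juncture, /ʁ/ likewise becomes [β] adjacent to /p/.

[ʒeɢʁɔpβɛʃa]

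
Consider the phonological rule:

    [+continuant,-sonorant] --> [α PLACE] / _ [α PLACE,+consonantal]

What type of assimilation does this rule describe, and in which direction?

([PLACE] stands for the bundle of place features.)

The rule copies the place features (abbreviated [PLACE]) from the environment onto the target, so the assimilating feature is place.
Since the environment is written after the underscore, the trigger follows the target; the direction is regressive.

regressive place assimilation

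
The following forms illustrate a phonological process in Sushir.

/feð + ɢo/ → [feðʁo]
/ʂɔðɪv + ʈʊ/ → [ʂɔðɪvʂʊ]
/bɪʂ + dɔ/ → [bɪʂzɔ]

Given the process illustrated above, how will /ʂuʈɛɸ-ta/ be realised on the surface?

The data show progressive manner assimilation: /ɢ/ → [ʁ] after /ð/; /ʈ/ → [ʂ] after /v/; /d/ → [z] after /ʂ/. In each pair only manner changes, matching the preceding consonant, while place and voice stay constant.
/t/ is a voiceless alveolar stop. The preceding trigger /ɸ/ is a fricative, so /t/ must become a fricative as well.
Changing only its manner to fricative gives [s] — the voiceless alveolar fricative.

[ʂuʈɛɸsa]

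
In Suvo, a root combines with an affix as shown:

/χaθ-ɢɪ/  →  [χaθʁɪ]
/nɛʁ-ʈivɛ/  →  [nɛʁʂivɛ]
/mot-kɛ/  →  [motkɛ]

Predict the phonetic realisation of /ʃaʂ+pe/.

The data show progressive manner assimilation: /ɢ/ → [ʁ] after /θ/; /ʈ/ → [ʂ] after /ʁ/. In each pair only manner changes, matching the preceding consonant, while place and voice stay constant.
Nothing changes in [motkɛ]: there the adjacent consonants already agree in manner (/k/ and /t/ are both stops), so this form is consistent with the same rule.
The rule targets /p/ (voiceless bilabial stop), which sits after the trigger /ʂ/ (fricative).
The voiceless bilabial fricative is [ɸ], so /p/ → [ɸ].

[ʃaʂɸe]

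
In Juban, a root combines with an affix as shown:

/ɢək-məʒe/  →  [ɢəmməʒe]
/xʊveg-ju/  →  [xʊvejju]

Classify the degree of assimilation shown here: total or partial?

total assimilation

Comparing underlying and surface forms, /k/ → [m] is the alternation; the neighbouring /m/ is constant.
The output [m] is identical to the trigger /m/ — every feature (place, manner, voicing) has been copied — so this is total assimilation.
The other form behaves the same way: /g/ → [j] before /j/ — in each case the output is a copy of the following consonant.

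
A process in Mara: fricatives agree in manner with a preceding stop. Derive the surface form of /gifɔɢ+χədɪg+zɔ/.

/χ/ is a voiceless uvular fricative. The preceding trigger /ɢ/ is a stop, so /χ/ must become a stop as well.
Changing only its manner to stop gives [q] — the voiceless uvular stop.
At the second juncture, /z/ likewise becomes [d] adjacent to /g/.

[gifɔɢqədɪgdɔ]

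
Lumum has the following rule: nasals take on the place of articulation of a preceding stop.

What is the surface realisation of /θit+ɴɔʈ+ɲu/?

[θitnɔʈɳu]

The rule targets /ɴ/ (voiced uvular nasal), which sits after the trigger /t/ (alveolar).
A voiced alveolar nasal is [n], so the surface segment is [n].
The same rule applies at the second boundary: /ɲ/ → [ɳ] next to /ʈ/.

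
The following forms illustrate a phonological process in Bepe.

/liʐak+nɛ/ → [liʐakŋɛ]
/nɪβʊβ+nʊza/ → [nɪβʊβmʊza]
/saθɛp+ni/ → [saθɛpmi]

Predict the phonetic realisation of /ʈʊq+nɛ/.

The data show progressive place assimilation: /n/ → [ŋ] after /k/; /n/ → [m] after /β/; /n/ → [m] after /p/. In each pair only place changes, matching the preceding consonant, while manner and voice stay constant.
/n/ is a voiced alveolar nasal. The preceding trigger /q/ is uvular, so /n/ must become uvular as well.
Changing only its place to uvular gives [ɴ] — the voiced uvular nasal.

[ʈʊqɴɛ]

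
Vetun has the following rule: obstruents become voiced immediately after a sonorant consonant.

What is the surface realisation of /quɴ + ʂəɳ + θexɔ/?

/ʂ/ is a voiceless retroflex fricative. The preceding trigger /ɴ/ is voiced, so /ʂ/ must become voiced as well.
A voiced retroflex fricative is [ʐ], so the surface segment is [ʐ].
The same rule applies at the second boundary: /θ/ → [ð] next to /ɳ/.

[quɴʐəɳðexɔ]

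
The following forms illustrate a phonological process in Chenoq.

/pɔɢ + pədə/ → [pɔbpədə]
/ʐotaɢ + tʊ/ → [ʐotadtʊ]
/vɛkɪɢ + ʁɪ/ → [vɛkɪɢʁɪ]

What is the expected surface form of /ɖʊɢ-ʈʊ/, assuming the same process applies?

[ɖʊɖʈʊ]

The data show regressive place assimilation: /ɢ/ → [b] before /p/; /ɢ/ → [d] before /t/. In each pair only place changes, matching the following consonant, while manner and voice stay constant.
Nothing changes in [vɛkɪɢʁɪ]: there the adjacent consonants already agree in place (/ɢ/ and /ʁ/ are both uvular), so this form is consistent with the same rule.
The rule targets /ɢ/ (voiced uvular stop), which sits before the trigger /ʈ/ (retroflex).
Changing only its place to retroflex gives [ɖ] — the voiced retroflex stop.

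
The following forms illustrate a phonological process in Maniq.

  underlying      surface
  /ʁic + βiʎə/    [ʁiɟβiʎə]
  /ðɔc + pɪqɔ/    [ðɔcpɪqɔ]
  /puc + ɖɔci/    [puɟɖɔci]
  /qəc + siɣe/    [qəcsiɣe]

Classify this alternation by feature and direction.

regressive voicing assimilation

The segment that alternates is /c/, which surfaces as [ɟ] when adjacent to /β/.
The change voiceless → voiced matches the voicing of the following /β/, identifying this as voicing assimilation.
Place and manner are unchanged, so the assimilation is partial, not total.
The same holds elsewhere in the data: /c/ → [ɟ] before /ɖ/ (voiceless → voiced, matching voiced) — only voicing changes, and always toward the following segment.
No alternation appears in [ðɔcpɪqɔ], [qəcsiɣe]: there the adjacent consonants already agree in voicing (/c/ and /p/ are both voiceless; /c/ and /s/ are both voiceless), so these forms are consistent with the same rule.
Since the segment that changes precedes the conditioning segment, the assimilation is regressive.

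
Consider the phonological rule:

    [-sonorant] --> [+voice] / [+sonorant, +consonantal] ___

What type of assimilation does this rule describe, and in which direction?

progressive voicing assimilation

The structural change is [+voice], and the conditioning segment [+sonorant, +consonantal] (a sonorant consonant) is itself voiced, so the target comes to share the voicing of its neighbour — voicing assimilation.
Since the environment is written before the underscore, the trigger precedes the target; the direction is progressive.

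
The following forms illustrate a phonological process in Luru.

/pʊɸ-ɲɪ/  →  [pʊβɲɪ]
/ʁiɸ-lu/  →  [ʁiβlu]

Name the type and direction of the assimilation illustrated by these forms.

Underlying /ɸ/ is realised as [β] next to /ɲ/; /ɲ/ itself does not change.
/ɸ/ is voiceless while /ɲ/ is voiced; the output [β] is voiced, matching the trigger — so the feature that spreads is voicing.
Place and manner are unchanged, so the assimilation is partial, not total.
The other alternating form patterns the same way: /ɸ/ → [β] before /l/ (voiceless → voiced, matching voiced) — only voicing changes, and always toward the following segment.
The trigger is the following segment, so the direction is regressive (anticipatory).

regressive voicing assimilation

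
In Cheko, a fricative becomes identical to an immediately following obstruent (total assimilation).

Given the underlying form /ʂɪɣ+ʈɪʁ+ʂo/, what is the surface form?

[ʂɪʈʈɪʂʂo]

/ɣ/ is the segment targeted by the rule; it sits immediately before /ʈ/, so it assimilates completely and surfaces as [ʈ].
The same rule applies at the second boundary: /ʁ/ → [ʂ] next to /ʂ/.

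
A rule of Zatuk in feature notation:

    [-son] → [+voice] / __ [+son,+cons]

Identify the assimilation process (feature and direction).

regressive voicing assimilation

The structural change is [+voice], and the conditioning segment [+son,+cons] (a sonorant consonant) is itself voiced, so the target comes to share the voicing of its neighbour — voicing assimilation.
The conditioning segment sits to the right of the focus bar, meaning the trigger follows the segment that changes — regressive assimilation.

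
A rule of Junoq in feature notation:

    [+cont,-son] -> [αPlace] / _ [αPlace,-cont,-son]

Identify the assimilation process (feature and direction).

The rule copies the place features (abbreviated [Place]) from the environment onto the target, so the assimilating feature is place.
The conditioning segment sits to the right of the focus bar, meaning the trigger follows the segment that changes — regressive assimilation.

regressive place assimilation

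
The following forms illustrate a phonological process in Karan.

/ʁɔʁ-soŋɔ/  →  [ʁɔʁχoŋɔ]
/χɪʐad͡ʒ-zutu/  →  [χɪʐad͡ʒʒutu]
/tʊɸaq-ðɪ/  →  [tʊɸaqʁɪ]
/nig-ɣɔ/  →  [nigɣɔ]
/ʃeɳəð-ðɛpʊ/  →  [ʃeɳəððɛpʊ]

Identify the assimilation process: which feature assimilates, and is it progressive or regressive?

Comparing underlying and surface forms, /s/ → [χ] is the alternation; the neighbouring /ʁ/ is constant.
/s/ is alveolar while /ʁ/ is uvular; the output [χ] is uvular, matching the trigger — so the feature that spreads is place.
Manner and voice are unchanged, so the assimilation is partial, not total.
The other alternating forms pattern the same way: /z/ → [ʒ] after /d͡ʒ/ (alveolar → postalveolar, matching postalveolar); /ð/ → [ʁ] after /q/ (dental → uvular, matching uvular) — only place changes, and always toward the preceding segment.
No alternation appears in [nigɣɔ], [ʃeɳəððɛpʊ]: there the adjacent consonants already agree in place (/ɣ/ and /g/ are both velar; /ð/ and /ð/ are both dental), so these forms are consistent with the same rule.
Since the segment that changes follows the conditioning segment, the assimilation is progressive.

progressive place assimilation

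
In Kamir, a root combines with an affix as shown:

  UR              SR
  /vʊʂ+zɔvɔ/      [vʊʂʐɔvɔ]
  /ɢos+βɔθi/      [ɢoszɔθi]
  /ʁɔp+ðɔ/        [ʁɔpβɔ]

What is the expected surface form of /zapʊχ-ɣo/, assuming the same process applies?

[zapʊχʁo]

The data show progressive place assimilation: /z/ → [ʐ] after /ʂ/; /β/ → [z] after /s/; /ð/ → [β] after /p/. In each pair only place changes, matching the preceding consonant, while manner and voice stay constant.
/ɣ/ is a voiced velar fricative. The preceding trigger /χ/ is uvular, so /ɣ/ must become uvular as well.
The voiced uvular fricative is [ʁ], so /ɣ/ → [ʁ].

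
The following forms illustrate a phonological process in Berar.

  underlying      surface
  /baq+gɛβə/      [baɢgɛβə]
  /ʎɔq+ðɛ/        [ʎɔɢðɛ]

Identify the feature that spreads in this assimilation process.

voicing

The segment that alternates is /q/, which surfaces as [ɢ] when adjacent to /g/.
/q/ is voiceless while /g/ is voiced; the output [ɢ] is voiced, matching the trigger — so the feature that spreads is voicing.
Checking the remaining alternation: /q/ → [ɢ] before /ð/ (voiceless → voiced, matching voiced) — only voicing changes, and always toward the following segment.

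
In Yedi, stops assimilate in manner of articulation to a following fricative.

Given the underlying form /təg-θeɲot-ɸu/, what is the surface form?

/g/ is a voiced velar stop. The following trigger /θ/ is a fricative, so /g/ must become a fricative as well.
The voiced velar fricative is [ɣ], so /g/ → [ɣ].
The same rule applies at the second boundary: /t/ → [s] next to /ɸ/.

[təɣθeɲosɸu]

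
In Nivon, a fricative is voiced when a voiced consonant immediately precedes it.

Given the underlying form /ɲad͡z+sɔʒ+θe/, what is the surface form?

The rule targets /s/ (voiceless alveolar fricative), which sits after the trigger /d͡z/ (voiced).
Changing only its voicing to voiced gives [z] — the voiced alveolar fricative.
At the second juncture, /θ/ likewise becomes [ð] adjacent to /ʒ/.

[ɲad͡zzɔʒðe]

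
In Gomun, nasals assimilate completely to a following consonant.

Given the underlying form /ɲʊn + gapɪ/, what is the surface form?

/n/ is the segment targeted by the rule; it sits immediately before /g/, so it assimilates completely and surfaces as [g].

[ɲʊggapɪ]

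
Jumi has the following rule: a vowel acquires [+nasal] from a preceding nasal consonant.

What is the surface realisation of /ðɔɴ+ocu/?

/o/ sits next to the nasal /ɴ/ and is therefore nasalised to [õ].

[ðɔɴõcu]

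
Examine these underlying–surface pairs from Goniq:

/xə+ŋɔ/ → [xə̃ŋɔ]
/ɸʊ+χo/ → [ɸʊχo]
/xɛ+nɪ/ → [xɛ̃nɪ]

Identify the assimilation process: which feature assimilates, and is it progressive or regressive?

The vowel /ə/ surfaces as nasalised [ə̃] next to the following nasal /ŋ/ — it has acquired the [+nasal] feature of its neighbour.
Likewise in the remaining data: /ɛ/ → [ɛ̃] before /n/ — each time a vowel is nasalised next to a following nasal.
No change occurs in [ɸʊχo] because the vowel at the boundary is adjacent to an oral consonant, not a nasal (/ʊ/ next to /χ/).
Because the conditioning nasal is to the right of the vowel that changes, the process is regressive (anticipatory).

regressive nasality assimilation (vowel nasalisation)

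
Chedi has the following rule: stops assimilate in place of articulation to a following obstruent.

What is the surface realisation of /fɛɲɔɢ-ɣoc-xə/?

[fɛɲɔgɣokxə]

/ɢ/ is a voiced uvular stop. The following trigger /ɣ/ is velar, so /ɢ/ must become velar as well.
Changing only its place to velar gives [g] — the voiced velar stop.
The same rule applies at the second boundary: /c/ → [k] next to /x/.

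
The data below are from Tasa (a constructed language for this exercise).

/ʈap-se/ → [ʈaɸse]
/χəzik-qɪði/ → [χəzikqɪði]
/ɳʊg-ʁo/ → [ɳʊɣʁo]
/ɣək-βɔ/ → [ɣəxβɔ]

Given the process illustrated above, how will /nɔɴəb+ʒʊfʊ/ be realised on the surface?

[nɔɴəβʒʊfʊ]

The data show regressive manner assimilation: /p/ → [ɸ] before /s/; /g/ → [ɣ] before /ʁ/; /k/ → [x] before /β/. In each pair only manner changes, matching the following consonant, while place and voice stay constant.
No alternation appears in [χəzikqɪði]: there the adjacent consonants already agree in manner (/k/ and /q/ are both stops), so this form is consistent with the same rule.
/b/ is a voiced bilabial stop. The following trigger /ʒ/ is a fricative, so /b/ must become a fricative as well.
A voiced bilabial fricative is [β], so the surface segment is [β].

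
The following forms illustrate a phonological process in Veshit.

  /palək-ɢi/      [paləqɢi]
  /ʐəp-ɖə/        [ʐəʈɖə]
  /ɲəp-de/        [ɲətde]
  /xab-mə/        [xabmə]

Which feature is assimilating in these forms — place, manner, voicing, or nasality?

place

The segment that alternates is /k/, which surfaces as [q] when adjacent to /ɢ/.
The change velar → uvular matches the place of the following /ɢ/, identifying this as place assimilation.
Checking the remaining alternations: /p/ → [ʈ] before /ɖ/ (bilabial → retroflex, matching retroflex); /p/ → [t] before /d/ (bilabial → alveolar, matching alveolar) — only place changes, and always toward the following segment.
Nothing changes in [xabmə]: there the adjacent consonants already agree in place (/b/ and /m/ are both bilabial), so this form is consistent with the same rule.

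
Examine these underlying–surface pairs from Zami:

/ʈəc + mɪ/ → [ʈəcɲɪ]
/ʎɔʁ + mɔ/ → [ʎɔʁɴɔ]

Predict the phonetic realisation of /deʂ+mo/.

The data show progressive place assimilation: /m/ → [ɲ] after /c/; /m/ → [ɴ] after /ʁ/. In each pair only place changes, matching the preceding consonant, while manner and voice stay constant.
The rule targets /m/ (voiced bilabial nasal), which sits after the trigger /ʂ/ (retroflex).
The voiced retroflex nasal is [ɳ], so /m/ → [ɳ].

[deʂɳo]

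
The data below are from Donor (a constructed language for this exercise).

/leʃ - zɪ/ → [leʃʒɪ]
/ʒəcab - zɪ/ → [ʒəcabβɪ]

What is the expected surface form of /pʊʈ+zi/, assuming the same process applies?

The data show progressive place assimilation: /z/ → [ʒ] after /ʃ/; /z/ → [β] after /b/. In each pair only place changes, matching the preceding consonant, while manner and voice stay constant.
/z/ is a voiced alveolar fricative. The preceding trigger /ʈ/ is retroflex, so /z/ must become retroflex as well.
A voiced retroflex fricative is [ʐ], so the surface segment is [ʐ].

[pʊʈʐi]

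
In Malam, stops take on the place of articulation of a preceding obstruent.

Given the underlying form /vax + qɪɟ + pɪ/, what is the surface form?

[vaxkɪɟcɪ]

/q/ is a voiceless uvular stop. The preceding trigger /x/ is velar, so /q/ must become velar as well.
A voiceless velar stop is [k], so the surface segment is [k].
At the second juncture, /p/ likewise becomes [c] adjacent to /ɟ/.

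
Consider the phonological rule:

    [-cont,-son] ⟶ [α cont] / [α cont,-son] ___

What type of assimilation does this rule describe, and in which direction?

The shared variable α links the value of [cont] on the target to that of the neighbouring obstruent. [cont] distinguishes stops from fricatives — a manner-of-articulation feature — so this is manner assimilation.
Since the environment is written before the underscore, the trigger precedes the target; the direction is progressive.

progressive manner assimilation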